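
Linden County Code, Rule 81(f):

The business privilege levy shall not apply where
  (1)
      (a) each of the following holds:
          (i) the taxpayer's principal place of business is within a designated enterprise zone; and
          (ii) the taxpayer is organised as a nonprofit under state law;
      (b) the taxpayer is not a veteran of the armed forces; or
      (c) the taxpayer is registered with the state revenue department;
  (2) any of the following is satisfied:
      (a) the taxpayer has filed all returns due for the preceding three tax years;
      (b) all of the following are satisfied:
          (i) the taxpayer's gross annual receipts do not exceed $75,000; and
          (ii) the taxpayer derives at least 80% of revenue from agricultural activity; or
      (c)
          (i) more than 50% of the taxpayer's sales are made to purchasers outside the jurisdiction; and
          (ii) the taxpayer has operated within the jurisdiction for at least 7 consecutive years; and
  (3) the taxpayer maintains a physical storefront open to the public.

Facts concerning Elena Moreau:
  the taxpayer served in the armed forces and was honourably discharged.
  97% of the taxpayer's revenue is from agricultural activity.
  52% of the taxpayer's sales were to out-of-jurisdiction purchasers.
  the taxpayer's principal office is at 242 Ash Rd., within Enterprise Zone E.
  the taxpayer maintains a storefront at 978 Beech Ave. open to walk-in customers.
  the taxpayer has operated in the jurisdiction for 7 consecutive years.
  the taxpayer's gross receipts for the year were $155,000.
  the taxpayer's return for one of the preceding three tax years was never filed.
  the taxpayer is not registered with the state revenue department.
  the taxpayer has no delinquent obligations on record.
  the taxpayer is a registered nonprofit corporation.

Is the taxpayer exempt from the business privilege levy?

(i) in enterprise zone — met.
(ii) nonprofit — met.
(a) = T AND T = true.
(b) not (veteran) — not satisfied.
(c) state-registered — not satisfied.
So (1) is satisfied (T OR F OR F).
(a) returns current — not met.
(i) receipts ≤ $75,000 — fails.
(ii) ≥80% agricultural — met.
(b): F AND T → false.
(i) >50% out-of-jur. sales — satisfied.
(ii) ≥ 7 yrs in jurisdiction — satisfied.
(c): T AND T → true.
(2) = F OR F OR T = true.
(3) has storefront — holds.
Overall = T AND T AND T = true.

Yes — exempt.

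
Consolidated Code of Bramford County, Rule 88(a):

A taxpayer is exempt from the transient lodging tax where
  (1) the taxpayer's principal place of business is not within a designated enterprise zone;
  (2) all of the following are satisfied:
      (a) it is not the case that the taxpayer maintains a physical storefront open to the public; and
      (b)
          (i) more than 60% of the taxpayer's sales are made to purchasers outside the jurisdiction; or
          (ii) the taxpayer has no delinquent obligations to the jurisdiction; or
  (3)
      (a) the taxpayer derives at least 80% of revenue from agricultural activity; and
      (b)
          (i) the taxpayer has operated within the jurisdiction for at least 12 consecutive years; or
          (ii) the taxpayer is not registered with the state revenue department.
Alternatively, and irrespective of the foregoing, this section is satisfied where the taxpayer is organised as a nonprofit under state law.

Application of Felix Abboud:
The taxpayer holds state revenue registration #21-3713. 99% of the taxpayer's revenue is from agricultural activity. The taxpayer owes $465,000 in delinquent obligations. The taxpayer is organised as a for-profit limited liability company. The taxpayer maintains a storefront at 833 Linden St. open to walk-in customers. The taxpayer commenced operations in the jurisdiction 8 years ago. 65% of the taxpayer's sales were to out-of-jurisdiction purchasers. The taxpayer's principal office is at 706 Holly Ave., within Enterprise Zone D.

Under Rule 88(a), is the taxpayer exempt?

No — not exempt.

(1) not (in enterprise zone) — not met.
(a) not (has storefront) — not met.
(i) >60% out-of-jur. sales — satisfied.
(ii) no delinquency — not met.
(b): T OR F → true.
So (2) is not satisfied (F AND T).
(a) ≥80% agricultural — satisfied.
(i) ≥ 12 yrs in jurisdiction — not met.
(ii) not (state-registered) — not met.
So (b) is not satisfied (F OR F).
(3): T AND F → false.
Overall = F OR F OR F = false.
Exception (nonprofit) — not satisfied.
Result: main false OR exception false → false.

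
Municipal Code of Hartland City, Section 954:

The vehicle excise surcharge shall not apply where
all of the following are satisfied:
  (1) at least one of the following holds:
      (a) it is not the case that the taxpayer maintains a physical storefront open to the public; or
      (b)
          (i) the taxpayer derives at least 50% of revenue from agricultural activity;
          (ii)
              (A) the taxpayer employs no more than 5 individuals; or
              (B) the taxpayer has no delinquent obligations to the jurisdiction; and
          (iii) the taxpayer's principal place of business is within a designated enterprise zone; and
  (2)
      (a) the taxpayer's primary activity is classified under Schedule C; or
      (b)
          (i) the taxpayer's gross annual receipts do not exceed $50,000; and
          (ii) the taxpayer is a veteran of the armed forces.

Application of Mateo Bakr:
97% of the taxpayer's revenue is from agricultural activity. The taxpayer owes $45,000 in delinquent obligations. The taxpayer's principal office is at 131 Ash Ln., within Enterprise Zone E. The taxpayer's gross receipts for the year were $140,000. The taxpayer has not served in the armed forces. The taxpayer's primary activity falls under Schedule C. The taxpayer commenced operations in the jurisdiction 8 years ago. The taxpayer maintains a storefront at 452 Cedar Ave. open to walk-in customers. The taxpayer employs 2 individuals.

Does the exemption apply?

(a) not (has storefront) — not satisfied.
(i) ≥50% agricultural — holds.
(A) ≤ 5 employees — holds.
(B) no delinquency — not satisfied.
(ii): T OR F → true.
(iii) in enterprise zone — met.
So (b) is satisfied (T AND T AND T).
(1): F OR T → true.
(a) Schedule C activity — met.
(i) receipts ≤ $50,000 — not met.
(ii) veteran — not satisfied.
(b): F AND F → false.
(2): T OR F → true.
Overall = T AND T = true.

Yes — exempt.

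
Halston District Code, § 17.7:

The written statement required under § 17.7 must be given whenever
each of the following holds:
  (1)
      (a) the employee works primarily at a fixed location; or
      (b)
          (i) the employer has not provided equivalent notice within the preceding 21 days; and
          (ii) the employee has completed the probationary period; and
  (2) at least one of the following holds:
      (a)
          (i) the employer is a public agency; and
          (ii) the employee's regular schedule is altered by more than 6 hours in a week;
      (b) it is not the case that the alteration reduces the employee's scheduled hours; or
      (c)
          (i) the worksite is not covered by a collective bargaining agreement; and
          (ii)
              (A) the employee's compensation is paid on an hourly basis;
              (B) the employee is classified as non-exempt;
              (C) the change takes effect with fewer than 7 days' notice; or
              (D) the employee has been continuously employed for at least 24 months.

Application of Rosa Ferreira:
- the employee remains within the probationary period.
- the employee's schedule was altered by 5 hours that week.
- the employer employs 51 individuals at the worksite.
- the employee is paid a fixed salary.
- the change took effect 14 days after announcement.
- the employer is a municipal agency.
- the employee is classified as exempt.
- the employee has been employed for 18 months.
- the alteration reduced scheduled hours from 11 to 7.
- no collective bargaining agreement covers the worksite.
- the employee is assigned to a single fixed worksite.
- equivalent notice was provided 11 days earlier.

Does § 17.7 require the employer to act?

No — not required.

(a) fixed location — satisfied.
(i) no recent notice — fails.
(ii) past probation — fails.
So (b) is not satisfied (F AND F).
So (1) is satisfied (T OR F).
(i) public agency — holds.
(ii) schedule shift > 6h — fails.
(a): T AND F → false.
(b) not (hours reduced) — fails.
(i) no CBA — holds.
(A) hourly-paid — fails.
(B) non-exempt — fails.
(C) < 7 days' notice — fails.
(D) tenure ≥ 24 mo. — not met.
So (ii) is not satisfied (F OR F OR F OR F).
So (c) is not satisfied (T AND F).
So (2) is not satisfied (F OR F OR F).
Overall: T AND F → false.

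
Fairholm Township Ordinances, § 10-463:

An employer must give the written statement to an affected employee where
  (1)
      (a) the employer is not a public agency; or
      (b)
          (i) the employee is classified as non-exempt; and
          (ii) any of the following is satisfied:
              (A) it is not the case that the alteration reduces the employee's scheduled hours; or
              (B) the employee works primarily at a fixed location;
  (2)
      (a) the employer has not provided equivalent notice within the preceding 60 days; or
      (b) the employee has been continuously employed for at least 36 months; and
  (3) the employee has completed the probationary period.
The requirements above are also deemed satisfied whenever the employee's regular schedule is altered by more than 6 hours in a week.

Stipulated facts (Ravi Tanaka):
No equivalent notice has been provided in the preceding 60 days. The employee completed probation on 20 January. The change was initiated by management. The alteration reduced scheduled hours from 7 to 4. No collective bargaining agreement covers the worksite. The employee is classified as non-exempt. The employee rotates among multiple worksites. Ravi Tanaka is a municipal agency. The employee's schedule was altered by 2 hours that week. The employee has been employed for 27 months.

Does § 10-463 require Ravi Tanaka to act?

(a) not (public agency) — not satisfied.
(i) non-exempt — satisfied.
(A) not (hours reduced) — not satisfied.
(B) fixed location — not satisfied.
So (ii) is not satisfied (F OR F).
So (b) is not satisfied (T AND F).
So (1) is not satisfied (F OR F).
(a) no recent notice — met.
(b) tenure ≥ 36 mo. — fails.
(2): T OR F → true.
(3) past probation — satisfied.
Overall: F AND T AND T → false.
Exception (schedule shift > 6h) — not satisfied.
Result: main false OR exception false → false.

No — not required.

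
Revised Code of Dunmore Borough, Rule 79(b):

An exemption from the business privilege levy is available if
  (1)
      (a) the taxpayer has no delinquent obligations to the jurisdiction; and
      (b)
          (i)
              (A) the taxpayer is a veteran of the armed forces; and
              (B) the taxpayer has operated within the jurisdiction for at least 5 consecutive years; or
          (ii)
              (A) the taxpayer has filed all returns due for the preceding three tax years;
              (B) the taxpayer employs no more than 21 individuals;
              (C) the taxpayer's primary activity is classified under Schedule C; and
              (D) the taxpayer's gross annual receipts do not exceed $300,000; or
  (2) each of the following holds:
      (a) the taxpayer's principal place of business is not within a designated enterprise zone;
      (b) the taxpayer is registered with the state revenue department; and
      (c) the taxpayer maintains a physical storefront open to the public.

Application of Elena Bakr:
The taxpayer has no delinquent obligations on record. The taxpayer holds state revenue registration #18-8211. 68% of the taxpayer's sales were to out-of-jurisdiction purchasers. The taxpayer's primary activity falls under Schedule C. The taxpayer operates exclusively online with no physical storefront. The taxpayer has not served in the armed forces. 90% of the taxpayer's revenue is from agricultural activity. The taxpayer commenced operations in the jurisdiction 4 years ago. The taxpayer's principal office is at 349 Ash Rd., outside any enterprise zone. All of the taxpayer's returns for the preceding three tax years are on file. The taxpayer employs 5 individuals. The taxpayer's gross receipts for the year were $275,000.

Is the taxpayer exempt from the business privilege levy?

Yes — exempt.

(a) no delinquency — satisfied.
(A) veteran — fails.
(B) ≥ 5 yrs in jurisdiction — fails.
So (i) is not satisfied (F AND F).
(A) returns current — met.
(B) ≤ 21 employees — holds.
(C) Schedule C activity — holds.
(D) receipts ≤ $300,000 — holds.
So (ii) is satisfied (T AND T AND T AND T).
(b): F OR T → true.
(1) = T AND T = true.
(a) not (in enterprise zone) — met.
(b) state-registered — holds.
(c) has storefront — not met.
(2) = T AND T AND F = false.
Overall: T OR F → true.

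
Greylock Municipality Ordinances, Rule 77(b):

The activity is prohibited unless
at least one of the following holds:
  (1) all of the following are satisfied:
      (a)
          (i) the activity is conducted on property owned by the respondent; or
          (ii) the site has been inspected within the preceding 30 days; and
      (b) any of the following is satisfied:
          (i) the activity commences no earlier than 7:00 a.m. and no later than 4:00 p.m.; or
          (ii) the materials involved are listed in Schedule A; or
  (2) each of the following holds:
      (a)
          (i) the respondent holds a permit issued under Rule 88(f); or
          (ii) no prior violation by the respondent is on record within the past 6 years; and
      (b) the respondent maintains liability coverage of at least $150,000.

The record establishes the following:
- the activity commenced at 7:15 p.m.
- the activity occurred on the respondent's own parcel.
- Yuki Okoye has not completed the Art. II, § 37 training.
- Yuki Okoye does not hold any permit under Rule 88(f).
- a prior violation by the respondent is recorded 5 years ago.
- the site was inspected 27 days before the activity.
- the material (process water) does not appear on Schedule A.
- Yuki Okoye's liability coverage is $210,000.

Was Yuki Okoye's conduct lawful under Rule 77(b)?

No — unlawful.

(i) own property — holds.
(ii) site inspected — holds.
(a): T OR T → true.
(i) start within hours — not satisfied.
(ii) Schedule A material — not satisfied.
(b) = F OR F = false.
So (1) is not satisfied (T AND F).
(i) holds permit — not satisfied.
(ii) no prior violation — fails.
(a) = F OR F = false.
(b) coverage ≥ $150,000 — satisfied.
(2) = F AND T = false.
Overall = F OR F = false.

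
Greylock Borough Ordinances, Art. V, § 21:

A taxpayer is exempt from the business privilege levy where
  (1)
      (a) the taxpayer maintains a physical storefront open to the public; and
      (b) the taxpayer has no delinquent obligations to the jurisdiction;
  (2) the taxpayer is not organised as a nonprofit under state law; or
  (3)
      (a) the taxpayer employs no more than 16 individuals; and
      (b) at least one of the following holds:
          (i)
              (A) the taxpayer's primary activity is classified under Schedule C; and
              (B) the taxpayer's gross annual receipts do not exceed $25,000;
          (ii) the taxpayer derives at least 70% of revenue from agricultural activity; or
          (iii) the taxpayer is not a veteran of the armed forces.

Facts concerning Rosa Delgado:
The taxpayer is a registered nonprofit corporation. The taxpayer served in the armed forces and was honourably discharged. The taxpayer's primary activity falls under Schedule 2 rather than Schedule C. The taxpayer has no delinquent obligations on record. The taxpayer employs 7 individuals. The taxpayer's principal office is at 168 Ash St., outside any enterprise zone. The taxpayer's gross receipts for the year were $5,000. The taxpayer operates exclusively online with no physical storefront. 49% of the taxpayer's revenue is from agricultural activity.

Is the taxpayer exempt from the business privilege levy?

No — not exempt.

(a) has storefront — fails.
(b) no delinquency — met.
So (1) is not satisfied (F AND T).
(2) not (nonprofit) — fails.
(a) ≤ 16 employees — holds.
(A) Schedule C activity — not satisfied.
(B) receipts ≤ $25,000 — met.
(i) = F AND T = false.
(ii) ≥70% agricultural — not met.
(iii) not (veteran) — fails.
(b) = F OR F OR F = false.
(3): T AND F → false.
So Overall is not satisfied (F OR F OR F).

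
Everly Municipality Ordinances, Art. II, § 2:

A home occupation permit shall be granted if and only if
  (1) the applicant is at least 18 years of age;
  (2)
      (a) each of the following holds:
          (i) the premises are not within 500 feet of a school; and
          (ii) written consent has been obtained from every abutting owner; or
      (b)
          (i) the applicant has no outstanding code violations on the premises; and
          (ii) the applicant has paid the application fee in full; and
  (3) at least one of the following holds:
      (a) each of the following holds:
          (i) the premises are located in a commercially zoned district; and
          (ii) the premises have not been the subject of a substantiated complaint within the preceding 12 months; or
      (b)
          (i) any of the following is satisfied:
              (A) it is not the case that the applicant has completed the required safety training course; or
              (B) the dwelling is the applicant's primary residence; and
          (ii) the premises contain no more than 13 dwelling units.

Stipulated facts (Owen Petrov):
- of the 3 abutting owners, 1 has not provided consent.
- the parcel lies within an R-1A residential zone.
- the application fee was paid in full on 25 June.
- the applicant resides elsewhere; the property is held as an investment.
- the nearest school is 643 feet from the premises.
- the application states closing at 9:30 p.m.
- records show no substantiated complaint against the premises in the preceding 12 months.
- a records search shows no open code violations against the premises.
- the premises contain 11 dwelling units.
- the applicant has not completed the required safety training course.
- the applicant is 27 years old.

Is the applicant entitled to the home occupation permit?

(1) age ≥ 18 — met.
(i) ≥500 ft from school — met.
(ii) all abutters consent — not satisfied.
(a): T AND F → false.
(i) no code violations — met.
(ii) fee paid — met.
So (b) is satisfied (T AND T).
(2): F OR T → true.
(i) commercially zoned — fails.
(ii) no complaint in 12 mo. — holds.
So (a) is not satisfied (F AND T).
(A) not (safety training) — holds.
(B) primary residence — not met.
(i) = T OR F = true.
(ii) ≤ 13 units — met.
(b): T AND T → true.
(3): F OR T → true.
So Overall is satisfied (T AND T AND T).

Yes — granted.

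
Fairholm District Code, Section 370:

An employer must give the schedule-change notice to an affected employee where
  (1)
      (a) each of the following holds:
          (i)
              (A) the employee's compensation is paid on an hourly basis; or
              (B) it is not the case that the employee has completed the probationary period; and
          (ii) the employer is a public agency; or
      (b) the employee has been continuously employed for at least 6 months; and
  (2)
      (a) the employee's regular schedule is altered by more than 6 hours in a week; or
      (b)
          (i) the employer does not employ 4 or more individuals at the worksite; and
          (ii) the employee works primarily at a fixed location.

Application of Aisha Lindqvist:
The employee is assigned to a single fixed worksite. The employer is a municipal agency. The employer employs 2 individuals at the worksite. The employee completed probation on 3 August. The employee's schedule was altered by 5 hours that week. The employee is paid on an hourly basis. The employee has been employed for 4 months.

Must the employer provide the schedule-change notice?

(A) hourly-paid — satisfied.
(B) not (past probation) — not met.
(i) = T OR F = true.
(ii) public agency — met.
(a) = T AND T = true.
(b) tenure ≥ 6 mo. — not satisfied.
(1): T OR F → true.
(a) schedule shift > 6h — not met.
(i) not (≥ 4 at site) — satisfied.
(ii) fixed location — satisfied.
(b) = T AND T = true.
So (2) is satisfied (F OR T).
Overall: T AND T → true.

Yes — required.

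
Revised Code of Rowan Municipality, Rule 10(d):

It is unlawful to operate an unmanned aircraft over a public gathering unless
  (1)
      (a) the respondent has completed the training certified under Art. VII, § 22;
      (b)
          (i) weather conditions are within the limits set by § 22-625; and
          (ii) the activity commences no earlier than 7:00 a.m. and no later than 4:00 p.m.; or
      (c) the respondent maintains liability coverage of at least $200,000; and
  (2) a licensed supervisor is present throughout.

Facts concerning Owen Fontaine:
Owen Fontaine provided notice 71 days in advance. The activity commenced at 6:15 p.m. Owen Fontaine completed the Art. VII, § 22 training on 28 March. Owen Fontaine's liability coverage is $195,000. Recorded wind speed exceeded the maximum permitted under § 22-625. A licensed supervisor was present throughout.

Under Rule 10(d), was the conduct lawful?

Yes — lawful.

(a) training certified — holds.
(i) weather ok — not met.
(ii) start within hours — fails.
(b): F AND F → false.
(c) coverage ≥ $200,000 — fails.
So (1) is satisfied (T OR F OR F).
(2) supervisor present — satisfied.
Overall = T AND T = true.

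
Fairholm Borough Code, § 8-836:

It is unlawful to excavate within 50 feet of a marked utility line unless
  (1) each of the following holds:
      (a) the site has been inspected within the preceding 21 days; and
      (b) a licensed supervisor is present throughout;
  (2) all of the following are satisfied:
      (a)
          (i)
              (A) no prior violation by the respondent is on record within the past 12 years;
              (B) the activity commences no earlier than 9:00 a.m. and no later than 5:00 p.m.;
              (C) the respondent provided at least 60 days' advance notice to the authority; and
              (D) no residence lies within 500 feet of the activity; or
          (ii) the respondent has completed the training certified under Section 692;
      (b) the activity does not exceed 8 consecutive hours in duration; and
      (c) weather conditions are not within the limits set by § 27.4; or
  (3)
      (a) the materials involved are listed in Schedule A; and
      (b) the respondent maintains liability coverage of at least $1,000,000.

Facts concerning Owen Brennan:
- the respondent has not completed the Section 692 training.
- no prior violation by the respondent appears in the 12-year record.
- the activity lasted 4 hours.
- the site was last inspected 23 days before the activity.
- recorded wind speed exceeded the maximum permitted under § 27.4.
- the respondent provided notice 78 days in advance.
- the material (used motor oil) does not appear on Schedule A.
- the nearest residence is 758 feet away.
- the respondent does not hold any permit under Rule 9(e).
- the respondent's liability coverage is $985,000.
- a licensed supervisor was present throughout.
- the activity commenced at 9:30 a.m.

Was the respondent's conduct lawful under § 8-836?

(a) site inspected — not satisfied.
(b) supervisor present — met.
(1): F AND T → false.
(A) no prior violation — satisfied.
(B) start within hours — met.
(C) ≥60 days' notice — satisfied.
(D) no residence in 500 ft — holds.
(i): T AND T AND T AND T → true.
(ii) training certified — not satisfied.
(a): T OR F → true.
(b) ≤ 8 hrs duration — satisfied.
(c) not (weather ok) — holds.
(2): T AND T AND T → true.
(a) Schedule A material — fails.
(b) coverage ≥ $1,000,000 — fails.
(3): F AND F → false.
Overall: F OR T OR F → true.

Yes — lawful.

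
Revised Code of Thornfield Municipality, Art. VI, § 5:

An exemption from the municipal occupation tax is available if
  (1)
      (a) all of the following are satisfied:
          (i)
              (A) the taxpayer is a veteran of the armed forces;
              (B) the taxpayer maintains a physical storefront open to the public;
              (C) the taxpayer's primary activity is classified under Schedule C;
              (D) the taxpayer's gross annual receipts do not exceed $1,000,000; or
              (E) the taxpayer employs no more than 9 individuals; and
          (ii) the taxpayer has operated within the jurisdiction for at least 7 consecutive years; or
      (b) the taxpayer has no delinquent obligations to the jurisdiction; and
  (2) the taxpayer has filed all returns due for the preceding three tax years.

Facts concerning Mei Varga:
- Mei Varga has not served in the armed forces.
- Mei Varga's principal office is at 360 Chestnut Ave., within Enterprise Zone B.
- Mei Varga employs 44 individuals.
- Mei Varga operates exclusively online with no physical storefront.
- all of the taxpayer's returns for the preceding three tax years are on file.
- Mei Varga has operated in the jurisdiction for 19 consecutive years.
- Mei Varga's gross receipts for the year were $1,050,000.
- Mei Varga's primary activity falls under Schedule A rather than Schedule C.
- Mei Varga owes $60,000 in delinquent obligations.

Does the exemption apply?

No — not exempt.

(A) veteran — not met.
(B) has storefront — not met.
(C) Schedule C activity — fails.
(D) receipts ≤ $1,000,000 — fails.
(E) ≤ 9 employees — not met.
(i) = F OR F OR F OR F OR F = false.
(ii) ≥ 7 yrs in jurisdiction — holds.
(a): F AND T → false.
(b) no delinquency — not satisfied.
(1) = F OR F = false.
(2) returns current — met.
So Overall is not satisfied (F AND T).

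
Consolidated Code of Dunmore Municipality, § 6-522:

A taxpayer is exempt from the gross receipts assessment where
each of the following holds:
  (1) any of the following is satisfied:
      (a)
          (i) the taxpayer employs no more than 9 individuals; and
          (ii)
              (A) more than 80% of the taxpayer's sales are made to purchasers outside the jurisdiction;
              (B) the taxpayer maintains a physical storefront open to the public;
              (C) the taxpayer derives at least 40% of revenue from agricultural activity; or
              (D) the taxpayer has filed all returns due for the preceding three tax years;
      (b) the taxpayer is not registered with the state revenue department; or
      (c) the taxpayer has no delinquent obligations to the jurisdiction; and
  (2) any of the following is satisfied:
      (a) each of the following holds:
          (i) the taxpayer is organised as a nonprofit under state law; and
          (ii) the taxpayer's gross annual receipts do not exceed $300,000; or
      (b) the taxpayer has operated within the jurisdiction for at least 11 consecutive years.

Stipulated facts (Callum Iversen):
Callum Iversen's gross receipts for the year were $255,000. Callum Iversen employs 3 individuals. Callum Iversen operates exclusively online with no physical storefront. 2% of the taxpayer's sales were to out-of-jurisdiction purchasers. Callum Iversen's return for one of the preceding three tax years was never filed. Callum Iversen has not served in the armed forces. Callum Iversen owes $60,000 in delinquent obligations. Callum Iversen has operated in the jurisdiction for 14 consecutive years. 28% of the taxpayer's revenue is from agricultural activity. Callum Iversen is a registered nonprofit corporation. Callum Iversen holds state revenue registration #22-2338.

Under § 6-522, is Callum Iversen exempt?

No — not exempt.

(i) ≤ 9 employees — holds.
(A) >80% out-of-jur. sales — not met.
(B) has storefront — not satisfied.
(C) ≥40% agricultural — fails.
(D) returns current — not met.
(ii) = F OR F OR F OR F = false.
(a): T AND F → false.
(b) not (state-registered) — not satisfied.
(c) no delinquency — not satisfied.
(1): F OR F OR F → false.
(i) nonprofit — met.
(ii) receipts ≤ $300,000 — met.
So (a) is satisfied (T AND T).
(b) ≥ 11 yrs in jurisdiction — satisfied.
(2) = T OR T = true.
Overall = F AND T = false.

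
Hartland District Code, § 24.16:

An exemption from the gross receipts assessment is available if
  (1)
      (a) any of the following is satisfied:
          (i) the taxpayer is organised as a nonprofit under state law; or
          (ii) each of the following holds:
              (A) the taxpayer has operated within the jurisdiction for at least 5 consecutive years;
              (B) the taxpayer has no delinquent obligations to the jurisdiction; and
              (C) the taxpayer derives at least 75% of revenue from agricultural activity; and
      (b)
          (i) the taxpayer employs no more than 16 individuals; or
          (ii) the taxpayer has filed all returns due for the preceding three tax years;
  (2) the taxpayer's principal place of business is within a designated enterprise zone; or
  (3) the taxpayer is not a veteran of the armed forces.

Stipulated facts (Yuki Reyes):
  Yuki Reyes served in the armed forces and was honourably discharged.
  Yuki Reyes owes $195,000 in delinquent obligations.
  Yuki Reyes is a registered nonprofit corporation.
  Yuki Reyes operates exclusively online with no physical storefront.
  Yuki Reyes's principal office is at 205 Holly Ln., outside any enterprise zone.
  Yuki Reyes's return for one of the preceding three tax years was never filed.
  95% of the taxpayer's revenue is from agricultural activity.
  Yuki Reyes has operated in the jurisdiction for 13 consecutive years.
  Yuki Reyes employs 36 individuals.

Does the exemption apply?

(i) nonprofit — met.
(A) ≥ 5 yrs in jurisdiction — satisfied.
(B) no delinquency — fails.
(C) ≥75% agricultural — satisfied.
So (ii) is not satisfied (T AND F AND T).
(a) = T OR F = true.
(i) ≤ 16 employees — not met.
(ii) returns current — fails.
(b): F OR F → false.
(1) = T AND F = false.
(2) in enterprise zone — not met.
(3) not (veteran) — fails.
So Overall is not satisfied (F OR F OR F).

No — not exempt.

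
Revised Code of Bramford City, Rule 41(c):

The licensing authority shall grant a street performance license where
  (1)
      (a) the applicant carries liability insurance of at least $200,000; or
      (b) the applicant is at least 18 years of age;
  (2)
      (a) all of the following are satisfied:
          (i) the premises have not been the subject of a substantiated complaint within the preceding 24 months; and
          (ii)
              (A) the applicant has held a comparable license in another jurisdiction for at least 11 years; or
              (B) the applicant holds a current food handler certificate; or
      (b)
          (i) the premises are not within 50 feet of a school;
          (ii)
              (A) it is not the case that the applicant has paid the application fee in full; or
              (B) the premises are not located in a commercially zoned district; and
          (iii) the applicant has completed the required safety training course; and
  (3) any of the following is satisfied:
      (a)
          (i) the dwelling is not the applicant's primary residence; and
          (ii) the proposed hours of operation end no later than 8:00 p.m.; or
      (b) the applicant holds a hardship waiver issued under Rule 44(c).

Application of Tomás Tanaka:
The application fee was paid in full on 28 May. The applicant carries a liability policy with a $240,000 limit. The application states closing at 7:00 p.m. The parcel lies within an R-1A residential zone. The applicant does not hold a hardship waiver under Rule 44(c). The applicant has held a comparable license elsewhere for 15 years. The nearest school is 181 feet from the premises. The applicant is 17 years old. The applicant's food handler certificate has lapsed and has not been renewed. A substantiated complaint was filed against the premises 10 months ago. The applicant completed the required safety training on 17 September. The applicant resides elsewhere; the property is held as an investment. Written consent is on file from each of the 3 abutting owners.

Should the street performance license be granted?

(a) insurance ≥ $200,000 — met.
(b) age ≥ 18 — not met.
(1): T OR F → true.
(i) no complaint in 24 mo. — not met.
(A) prior license ≥ 11 yr — met.
(B) food handler cert. — not met.
(ii): T OR F → true.
(a) = F AND T = false.
(i) ≥50 ft from school — satisfied.
(A) not (fee paid) — fails.
(B) not (commercially zoned) — holds.
So (ii) is satisfied (F OR T).
(iii) safety training — satisfied.
So (b) is satisfied (T AND T AND T).
(2) = F OR T = true.
(i) not (primary residence) — holds.
(ii) closes by 8 p.m. — holds.
(a) = T AND T = true.
(b) hardship waiver — not met.
So (3) is satisfied (T OR F).
Overall: T AND T AND T → true.

Yes — granted.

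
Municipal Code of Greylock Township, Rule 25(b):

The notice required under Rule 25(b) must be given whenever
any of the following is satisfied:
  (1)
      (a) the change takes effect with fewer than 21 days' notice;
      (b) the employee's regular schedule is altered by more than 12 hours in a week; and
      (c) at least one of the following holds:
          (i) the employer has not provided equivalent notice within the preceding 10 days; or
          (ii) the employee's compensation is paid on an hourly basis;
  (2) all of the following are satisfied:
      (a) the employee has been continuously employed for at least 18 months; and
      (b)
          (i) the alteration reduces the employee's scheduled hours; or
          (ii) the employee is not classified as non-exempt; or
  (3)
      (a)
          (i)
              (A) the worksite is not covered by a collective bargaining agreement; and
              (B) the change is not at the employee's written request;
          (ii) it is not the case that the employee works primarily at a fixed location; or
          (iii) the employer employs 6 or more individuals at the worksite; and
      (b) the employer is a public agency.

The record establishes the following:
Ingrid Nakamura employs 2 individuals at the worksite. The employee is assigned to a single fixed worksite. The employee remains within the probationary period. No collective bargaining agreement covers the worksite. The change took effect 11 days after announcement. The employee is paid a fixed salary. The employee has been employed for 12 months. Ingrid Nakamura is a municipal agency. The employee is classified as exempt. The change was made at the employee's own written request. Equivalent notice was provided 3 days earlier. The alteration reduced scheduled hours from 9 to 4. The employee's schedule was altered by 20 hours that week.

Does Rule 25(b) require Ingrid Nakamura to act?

(a) < 21 days' notice — holds.
(b) schedule shift > 12h — satisfied.
(i) no recent notice — not met.
(ii) hourly-paid — not met.
So (c) is not satisfied (F OR F).
(1) = T AND T AND F = false.
(a) tenure ≥ 18 mo. — not satisfied.
(i) hours reduced — holds.
(ii) not (non-exempt) — met.
So (b) is satisfied (T OR T).
(2) = F AND T = false.
(A) no CBA — met.
(B) not employee-requested — not satisfied.
(i) = T AND F = false.
(ii) not (fixed location) — not met.
(iii) ≥ 6 at site — fails.
(a) = F OR F OR F = false.
(b) public agency — met.
(3) = F AND T = false.
Overall = F OR F OR F = false.

No — not required.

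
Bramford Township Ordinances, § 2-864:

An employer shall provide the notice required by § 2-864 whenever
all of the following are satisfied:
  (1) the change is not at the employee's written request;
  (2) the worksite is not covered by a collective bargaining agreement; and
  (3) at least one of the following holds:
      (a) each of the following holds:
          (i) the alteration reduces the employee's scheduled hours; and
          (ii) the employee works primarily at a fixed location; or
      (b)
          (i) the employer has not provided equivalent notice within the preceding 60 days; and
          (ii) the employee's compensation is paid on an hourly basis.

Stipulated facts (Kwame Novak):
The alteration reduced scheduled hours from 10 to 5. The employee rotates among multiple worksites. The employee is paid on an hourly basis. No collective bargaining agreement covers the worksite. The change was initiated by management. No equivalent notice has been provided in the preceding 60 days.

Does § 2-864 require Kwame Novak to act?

Yes — required.

(1) not employee-requested — satisfied.
(2) no CBA — satisfied.
(i) hours reduced — met.
(ii) fixed location — fails.
So (a) is not satisfied (T AND F).
(i) no recent notice — holds.
(ii) hourly-paid — satisfied.
So (b) is satisfied (T AND T).
(3) = F OR T = true.
Overall = T AND T AND T = true.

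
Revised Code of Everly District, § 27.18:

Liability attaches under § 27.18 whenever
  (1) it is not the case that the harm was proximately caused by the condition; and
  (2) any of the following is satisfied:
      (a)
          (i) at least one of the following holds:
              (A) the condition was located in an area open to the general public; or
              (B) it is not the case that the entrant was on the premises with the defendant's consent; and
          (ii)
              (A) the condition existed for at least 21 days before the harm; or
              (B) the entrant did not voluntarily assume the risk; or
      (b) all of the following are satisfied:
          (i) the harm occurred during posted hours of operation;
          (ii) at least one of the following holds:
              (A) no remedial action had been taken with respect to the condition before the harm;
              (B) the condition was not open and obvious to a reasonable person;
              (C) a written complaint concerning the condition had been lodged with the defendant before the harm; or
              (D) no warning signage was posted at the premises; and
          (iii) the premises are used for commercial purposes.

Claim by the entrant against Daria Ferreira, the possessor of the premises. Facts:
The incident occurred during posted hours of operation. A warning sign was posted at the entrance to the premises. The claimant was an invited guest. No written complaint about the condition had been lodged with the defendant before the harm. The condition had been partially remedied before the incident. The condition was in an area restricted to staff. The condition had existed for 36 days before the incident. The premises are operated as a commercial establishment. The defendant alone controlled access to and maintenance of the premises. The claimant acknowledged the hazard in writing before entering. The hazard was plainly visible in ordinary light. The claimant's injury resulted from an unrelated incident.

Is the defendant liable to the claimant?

(1) not (proximate cause) — satisfied.
(A) public area — fails.
(B) not (consent to enter) — not met.
(i): F OR F → false.
(A) condition ≥21 days old — holds.
(B) no assumed risk — not met.
(ii): T OR F → true.
(a): F AND T → false.
(i) during posted hours — met.
(A) no remedial action — not satisfied.
(B) not open/obvious — fails.
(C) complaint lodged — not met.
(D) no signage posted — not satisfied.
(ii): F OR F OR F OR F → false.
(iii) commercial use — holds.
(b): T AND F AND T → false.
(2) = F OR F = false.
So Overall is not satisfied (T AND F).

No — not liable.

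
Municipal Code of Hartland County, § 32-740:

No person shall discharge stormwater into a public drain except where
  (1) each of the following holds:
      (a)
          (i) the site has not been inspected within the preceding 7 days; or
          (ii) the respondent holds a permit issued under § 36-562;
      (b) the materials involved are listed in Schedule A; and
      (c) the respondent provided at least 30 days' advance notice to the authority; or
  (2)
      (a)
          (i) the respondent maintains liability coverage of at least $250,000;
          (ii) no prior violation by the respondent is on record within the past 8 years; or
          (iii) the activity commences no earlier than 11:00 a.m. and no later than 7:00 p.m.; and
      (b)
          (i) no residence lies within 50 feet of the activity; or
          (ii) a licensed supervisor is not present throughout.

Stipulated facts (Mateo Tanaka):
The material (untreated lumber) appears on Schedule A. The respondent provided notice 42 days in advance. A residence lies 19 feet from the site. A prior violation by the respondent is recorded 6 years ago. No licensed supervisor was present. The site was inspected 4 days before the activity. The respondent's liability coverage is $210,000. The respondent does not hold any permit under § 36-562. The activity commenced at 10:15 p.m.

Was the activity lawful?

No — unlawful.

(i) not (site inspected) — not met.
(ii) holds permit — fails.
(a): F OR F → false.
(b) Schedule A material — satisfied.
(c) ≥30 days' notice — satisfied.
(1) = F AND T AND T = false.
(i) coverage ≥ $250,000 — fails.
(ii) no prior violation — fails.
(iii) start within hours — not satisfied.
So (a) is not satisfied (F OR F OR F).
(i) no residence in 50 ft — not met.
(ii) not (supervisor present) — holds.
(b): F OR T → true.
So (2) is not satisfied (F AND T).
So Overall is not satisfied (F OR F).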